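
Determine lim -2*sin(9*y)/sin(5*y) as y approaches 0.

-18/5

Substitution gives 0/0.
Divide numerator and denominator by y: sin(9y)/y → 9 and sin(5y)/y → 5, so the limit is -2·9/5 = -18/5.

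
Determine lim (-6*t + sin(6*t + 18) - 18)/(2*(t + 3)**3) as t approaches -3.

Direct substitution gives 0/0.
Apply L'Hôpital: lim (6*cos(6*t + 18) - 6)/(6*(t + 3)^2), still 0/0.
Apply L'Hôpital: lim (-36*sin(6*t + 18))/(12*t + 36), still 0/0.
After 3 applications of L'Hôpital's rule the quotient is (-216*cos(6*t + 18))/(12); substituting t = -3 gives -18.

-18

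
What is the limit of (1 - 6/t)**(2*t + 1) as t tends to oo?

The base → 1 and the exponent → ∞: a 1^∞ form.
Take logarithms: (2t + 1)·ln(1 - 6/t). Since ln(1+u) ~ u for small u, this behaves like (2t)·(-6/t) → -12.
So the limit is e^(-12).

e^(-12)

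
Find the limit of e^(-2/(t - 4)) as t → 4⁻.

∞

As t → 4⁻, -2/(t - 4) → +∞, so e^(-2/(t - 4)) → ∞.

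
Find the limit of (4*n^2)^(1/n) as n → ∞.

Base → ∞ and exponent → 0: an ∞^0 form.
Take logs: (1/n)·ln(4·n^2) = (ln 4 + 2·ln n)/n → 0.
So the limit is e^0 = 1.

1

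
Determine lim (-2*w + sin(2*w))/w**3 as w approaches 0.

-4/3

Direct substitution gives 0/0.
Apply L'Hôpital: lim (2*cos(2*w) - 2)/(3*w^2), still 0/0.
Apply L'Hôpital: lim (-4*sin(2*w))/(6*w), still 0/0.
After 3 applications of L'Hôpital's rule the quotient is (-8*cos(2*w))/(6); substituting w = 0 gives -4/3.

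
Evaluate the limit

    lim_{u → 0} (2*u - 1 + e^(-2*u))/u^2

2

Direct substitution gives 0/0.
Apply L'Hôpital: lim (2 - 2*e^(-2*u))/(2*u), still 0/0.
After 2 applications of L'Hôpital's rule the quotient is (4*e^(-2*u))/(2); substituting u = 0 gives 2.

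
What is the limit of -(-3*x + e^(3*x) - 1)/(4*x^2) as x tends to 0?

-9/8

Direct substitution gives 0/0.
Apply L'Hôpital: lim (3*e^(3*x) - 3)/(-8*x), still 0/0.
After 2 applications of L'Hôpital's rule the quotient is (9*e^(3*x))/(-8); substituting x = 0 gives -9/8.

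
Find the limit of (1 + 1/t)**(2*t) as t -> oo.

e^(2)

The base → 1 and the exponent → ∞: a 1^∞ form.
Take logarithms: (2t)·ln(1 + 1/t). Since ln(1+u) ~ u for small u, this behaves like (2t)·(1/t) → 2.
So the limit is e^(2).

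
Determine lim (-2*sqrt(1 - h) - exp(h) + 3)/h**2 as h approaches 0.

Substitution gives 0/0; apply L'Hôpital's rule 2 times.
After differentiating numerator and denominator 2 times the quotient is (-e^(h) + 1/(2*(1 - h)^(3/2)))/(2); at h = 0 this is -1/4.

-1/4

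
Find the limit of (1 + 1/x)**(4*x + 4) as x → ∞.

e^(4)

The base → 1 and the exponent → ∞: a 1^∞ form.
Take logarithms: (4x + 4)·ln(1 + 1/x). Since ln(1+u) ~ u for small u, this behaves like (4x)·(1/x) → 4.
So the limit is e^(4).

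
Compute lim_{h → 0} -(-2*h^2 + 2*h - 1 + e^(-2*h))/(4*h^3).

Direct substitution gives 0/0.
Apply L'Hôpital: lim (-4*h + 2 - 2*e^(-2*h))/(-12*h^2), still 0/0.
Apply L'Hôpital: lim (-4 + 4*e^(-2*h))/(-24*h), still 0/0.
After 3 applications of L'Hôpital's rule the quotient is (-8*e^(-2*h))/(-24); substituting h = 0 gives 1/3.

1/3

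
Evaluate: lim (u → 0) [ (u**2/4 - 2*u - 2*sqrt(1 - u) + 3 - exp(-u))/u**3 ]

Substitution gives 0/0 (the numerator vanishes to order 3).
Expand each term to order u^3: the coefficient of u^3 in -2·√(1 - u) is 1/8 and in −e^(-u) is 1/6.
Lower-order terms cancel with the polynomial part, so the numerator is (7/24)·u^3 + o(u^3), and the limit is (7/24)/(1) = 7/24.

7/24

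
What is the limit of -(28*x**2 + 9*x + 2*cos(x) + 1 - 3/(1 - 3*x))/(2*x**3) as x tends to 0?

Substitution gives 0/0; apply L'Hôpital's rule 3 times.
After differentiating numerator and denominator 3 times the quotient is (2*sin(x) - 486/(3*x - 1)^4)/(-12); at x = 0 this is 81/2.

81/2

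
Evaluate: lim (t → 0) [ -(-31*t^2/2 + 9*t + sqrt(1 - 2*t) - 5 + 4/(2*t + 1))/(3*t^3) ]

Substitution gives 0/0; apply L'Hôpital's rule 3 times.
After differentiating numerator and denominator 3 times the quotient is (-192/(2*t + 1)^4 - 3/(1 - 2*t)^(5/2))/(-18); at t = 0 this is 65/6.

65/6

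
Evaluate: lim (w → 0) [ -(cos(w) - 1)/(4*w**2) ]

1/8

Direct substitution gives 0/0.
Apply L'Hôpital: lim (-sin(w))/(-8*w), still 0/0.
After 2 applications of L'Hôpital's rule the quotient is (-cos(w))/(-8); substituting w = 0 gives 1/8.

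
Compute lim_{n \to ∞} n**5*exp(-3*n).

0

Write as n^5/e^{3n}, an ∞/∞ form.
Exponential growth dominates any polynomial, so repeated L'Hôpital (or the standard result) gives 0.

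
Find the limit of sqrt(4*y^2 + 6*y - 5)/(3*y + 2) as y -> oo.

For large |y|, √(4*y^2 + 6*y - 5) ≈ √4·|y| and the denominator ≈ 3y.
Since y → +∞, |y| = y, giving √4/(3) = 2/3.

2/3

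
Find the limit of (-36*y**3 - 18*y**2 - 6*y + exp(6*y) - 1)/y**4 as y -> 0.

Direct substitution gives 0/0.
Apply L'Hôpital: lim (-108*y^2 - 36*y + 6*e^(6*y) - 6)/(4*y^3), still 0/0.
Apply L'Hôpital: lim (-216*y + 36*e^(6*y) - 36)/(12*y^2), still 0/0.
Apply L'Hôpital: lim (216*e^(6*y) - 216)/(24*y), still 0/0.
After 4 applications of L'Hôpital's rule the quotient is (1296*e^(6*y))/(24); substituting y = 0 gives 54.

54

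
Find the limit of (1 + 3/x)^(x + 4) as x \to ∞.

e^(3)

The base → 1 and the exponent → ∞: a 1^∞ form.
Take logarithms: (x + 4)·ln(1 + 3/x). Since ln(1+u) ~ u for small u, this behaves like (x)·(3/x) → 3.
So the limit is e^(3).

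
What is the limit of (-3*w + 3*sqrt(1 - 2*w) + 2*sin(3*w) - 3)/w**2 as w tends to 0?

-3/2

Substitution gives 0/0; apply L'Hôpital's rule 2 times.
After differentiating numerator and denominator 2 times the quotient is (-18*sin(3*w) - 3/(1 - 2*w)^(3/2))/(2); at w = 0 this is -3/2.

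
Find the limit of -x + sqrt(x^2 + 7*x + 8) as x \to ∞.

7/2

An ∞ − ∞ form. Rationalising with the conjugate, the difference becomes (7x + 8) / (√(x^2 + 7*x + 8) + x).
For large x the denominator behaves like 2·x, so the quotient tends to 7/2 = 7/2.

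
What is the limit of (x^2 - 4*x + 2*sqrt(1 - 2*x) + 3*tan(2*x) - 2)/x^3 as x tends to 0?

Substitution gives 0/0; apply L'Hôpital's rule 3 times.
After differentiating numerator and denominator 3 times the quotient is (144*tan(2*x)^2/cos(2*x)^2 + 48/cos(2*x)^2 - 6/(1 - 2*x)^(5/2))/(6); at x = 0 this is 7.

7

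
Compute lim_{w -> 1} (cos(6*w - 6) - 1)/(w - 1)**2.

Direct substitution gives 0/0.
Apply L'Hôpital: lim (-6*sin(6*w - 6))/(2*w - 2), still 0/0.
After 2 applications of L'Hôpital's rule the quotient is (-36*cos(6*w - 6))/(2); substituting w = 1 gives -18.

-18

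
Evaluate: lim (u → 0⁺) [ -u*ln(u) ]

This is a 0·(−∞) form. Rewrite as -1·ln(u) / u^(−1) and apply L'Hôpital:
the derivative quotient is -1·(1/u) / (−1·u^(−2)) = (1/1)·u^1 → 0.

0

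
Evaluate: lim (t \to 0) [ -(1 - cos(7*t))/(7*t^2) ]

-7/2

Substitution gives 0/0.
Use (1 − cos u)/u² → 1/2 with u = 7t: the limit is 7²/(2·(-7)) = -7/2.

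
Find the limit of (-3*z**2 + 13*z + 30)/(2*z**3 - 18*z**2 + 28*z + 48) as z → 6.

At z = 6 both the top and bottom vanish — a removable singularity. Factoring out (z - 6) from each leaves (-3*z - 5)/(2*z^2 - 6*z - 8), which at z = 6 equals -23/28.

-23/28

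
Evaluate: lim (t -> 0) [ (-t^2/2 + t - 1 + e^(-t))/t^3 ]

Direct substitution gives 0/0.
Apply L'Hôpital: lim (-t + 1 - e^(-t))/(3*t^2), still 0/0.
Apply L'Hôpital: lim (-1 + e^(-t))/(6*t), still 0/0.
After 3 applications of L'Hôpital's rule the quotient is (-e^(-t))/(6); substituting t = 0 gives -1/6.

-1/6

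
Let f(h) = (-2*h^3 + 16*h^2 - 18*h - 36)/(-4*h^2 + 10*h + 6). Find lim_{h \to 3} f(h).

Since h = 3 makes numerator and denominator zero, (h - 3) divides both.
Cancelling it gives (-2*h^2 + 10*h + 12)/(-4*h - 2); now plug in h = 3 to get -12/7.

-12/7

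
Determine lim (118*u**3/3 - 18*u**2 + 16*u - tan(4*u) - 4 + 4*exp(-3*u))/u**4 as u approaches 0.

27/2

Substitution gives 0/0 (the numerator vanishes to order 4).
Expand each term to order u^4: the coefficient of u^4 in −tan(4u) is 0 and in 4·e^(-3u) is 27/2.
Lower-order terms cancel with the polynomial part, so the numerator is (27/2)·u^4 + o(u^4), and the limit is (27/2)/(1) = 27/2.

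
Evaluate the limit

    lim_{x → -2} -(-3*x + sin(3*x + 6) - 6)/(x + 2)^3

9/2

Direct substitution gives 0/0.
Apply L'Hôpital: lim (3*cos(3*x + 6) - 3)/(-3*(x + 2)^2), still 0/0.
Apply L'Hôpital: lim (-9*sin(3*x + 6))/(-6*x - 12), still 0/0.
After 3 applications of L'Hôpital's rule the quotient is (-27*cos(3*x + 6))/(-6); substituting x = -2 gives 9/2.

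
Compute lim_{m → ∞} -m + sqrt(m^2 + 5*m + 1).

5/2

An ∞ − ∞ form. Rationalising with the conjugate, the difference becomes (5m + 1) / (√(m^2 + 5*m + 1) + m).
For large m the denominator behaves like 2·m, so the quotient tends to 5/2 = 5/2.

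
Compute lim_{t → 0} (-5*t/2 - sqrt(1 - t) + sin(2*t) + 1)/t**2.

1/8

Substitution gives 0/0 (the numerator vanishes to order 2).
Expand each term to order t^2: the coefficient of t^2 in −√(1 - t) is 1/8 and in sin(2t) is 0.
Lower-order terms cancel with the polynomial part, so the numerator is (1/8)·t^2 + o(t^2), and the limit is (1/8)/(1) = 1/8.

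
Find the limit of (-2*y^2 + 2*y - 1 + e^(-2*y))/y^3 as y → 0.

Direct substitution gives 0/0.
Apply L'Hôpital: lim (-4*y + 2 - 2*e^(-2*y))/(3*y^2), still 0/0.
Apply L'Hôpital: lim (-4 + 4*e^(-2*y))/(6*y), still 0/0.
After 3 applications of L'Hôpital's rule the quotient is (-8*e^(-2*y))/(6); substituting y = 0 gives -4/3.

-4/3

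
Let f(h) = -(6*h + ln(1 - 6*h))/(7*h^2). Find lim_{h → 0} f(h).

Direct substitution gives 0/0.
Apply L'Hôpital: lim (6 - 6/(1 - 6*h))/(-14*h), still 0/0.
After 2 applications of L'Hôpital's rule the quotient is (-36/(1 - 6*h)^2)/(-14); substituting h = 0 gives 18/7.

18/7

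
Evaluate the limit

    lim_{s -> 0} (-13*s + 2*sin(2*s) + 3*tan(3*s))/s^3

Substitution gives 0/0 (the numerator vanishes to order 3).
Expand each term to order s^3: the coefficient of s^3 in 2·sin(2s) is -8/3 and in 3·tan(3s) is 27.
Lower-order terms cancel with the polynomial part, so the numerator is (73/3)·s^3 + o(s^3), and the limit is (73/3)/(1) = 73/3.

73/3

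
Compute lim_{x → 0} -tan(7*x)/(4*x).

Substitution gives 0/0.
Since tan(u)/u → 1 as u → 0, tan(7x)/(7x) → 1 and the limit is 7/(-4) = -7/4.

-7/4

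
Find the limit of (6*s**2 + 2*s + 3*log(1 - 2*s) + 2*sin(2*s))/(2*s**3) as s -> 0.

Substitution gives 0/0; apply L'Hôpital's rule 3 times.
After differentiating numerator and denominator 3 times the quotient is (-16*cos(2*s) + 48/(2*s - 1)^3)/(12); at s = 0 this is -16/3.

-16/3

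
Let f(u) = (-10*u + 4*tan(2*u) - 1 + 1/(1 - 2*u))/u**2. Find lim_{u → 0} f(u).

Substitution gives 0/0; apply L'Hôpital's rule 2 times.
After differentiating numerator and denominator 2 times the quotient is (32*tan(2*u)/cos(2*u)^2 - 8/(2*u - 1)^3)/(2); at u = 0 this is 4.

4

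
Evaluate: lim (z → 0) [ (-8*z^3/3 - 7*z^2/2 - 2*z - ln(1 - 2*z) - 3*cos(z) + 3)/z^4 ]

31/8

Substitution gives 0/0; apply L'Hôpital's rule 4 times.
After differentiating numerator and denominator 4 times the quotient is (-3*cos(z) + 96/(2*z - 1)^4)/(24); at z = 0 this is 31/8.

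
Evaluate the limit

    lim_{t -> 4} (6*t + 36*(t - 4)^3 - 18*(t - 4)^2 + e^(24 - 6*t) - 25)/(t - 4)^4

Direct substitution gives 0/0.
Apply L'Hôpital: lim (-36*t + 108*(t - 4)^2 - 6*e^(24 - 6*t) + 150)/(4*(t - 4)^3), still 0/0.
Apply L'Hôpital: lim (216*t + 36*e^(24 - 6*t) - 900)/(12*(t - 4)^2), still 0/0.
Apply L'Hôpital: lim (216 - 216*e^(24 - 6*t))/(24*t - 96), still 0/0.
After 4 applications of L'Hôpital's rule the quotient is (1296*e^(24 - 6*t))/(24); substituting t = 4 gives 54.

54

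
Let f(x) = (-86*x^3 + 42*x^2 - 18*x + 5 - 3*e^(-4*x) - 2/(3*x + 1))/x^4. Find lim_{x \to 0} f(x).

Substitution gives 0/0; apply L'Hôpital's rule 4 times.
After differentiating numerator and denominator 4 times the quotient is (-768*e^(-4*x) - 3888/(3*x + 1)^5)/(24); at x = 0 this is -194.

-194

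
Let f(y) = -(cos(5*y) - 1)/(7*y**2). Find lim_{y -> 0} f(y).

25/14

Direct substitution gives 0/0.
Apply L'Hôpital: lim (-5*sin(5*y))/(-14*y), still 0/0.
After 2 applications of L'Hôpital's rule the quotient is (-25*cos(5*y))/(-14); substituting y = 0 gives 25/14.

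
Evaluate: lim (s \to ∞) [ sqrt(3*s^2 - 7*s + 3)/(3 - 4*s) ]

-√(3)/4

For large |s|, √(3*s^2 - 7*s + 3) ≈ √3·|s| and the denominator ≈ -4s.
Since s → +∞, |s| = s, giving √3/(-4) = -√(3)/4.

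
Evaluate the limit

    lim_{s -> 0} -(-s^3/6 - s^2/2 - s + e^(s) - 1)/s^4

-1/24

Direct substitution gives 0/0.
Apply L'Hôpital: lim (-s^2/2 - s + e^(s) - 1)/(-4*s^3), still 0/0.
Apply L'Hôpital: lim (-s + e^(s) - 1)/(-12*s^2), still 0/0.
Apply L'Hôpital: lim (e^(s) - 1)/(-24*s), still 0/0.
After 4 applications of L'Hôpital's rule the quotient is (e^(s))/(-24); substituting s = 0 gives -1/24.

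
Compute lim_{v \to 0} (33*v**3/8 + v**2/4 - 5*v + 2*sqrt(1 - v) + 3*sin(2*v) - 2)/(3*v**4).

Substitution gives 0/0; apply L'Hôpital's rule 4 times.
After differentiating numerator and denominator 4 times the quotient is (48*sin(2*v) - 15/(8*(1 - v)^(7/2)))/(72); at v = 0 this is -5/192.

-5/192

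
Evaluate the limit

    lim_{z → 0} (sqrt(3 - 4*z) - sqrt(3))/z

-2*√(3)/3

A 0/0 form; rationalise with √(3 - 4z) + √3. This collapses the numerator to -4z, leaving -4/(√(3 - 4z) + √3) → -4/(2√3) = -2*√(3)/3.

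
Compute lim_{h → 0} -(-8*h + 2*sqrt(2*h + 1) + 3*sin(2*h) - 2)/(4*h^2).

1/4

Substitution gives 0/0 (the numerator vanishes to order 2).
Expand each term to order h^2: the coefficient of h^2 in 2·√(1 + 2h) is -1 and in 3·sin(2h) is 0.
Lower-order terms cancel with the polynomial part, so the numerator is (-1)·h^2 + o(h^2), and the limit is (-1)/(-4) = 1/4.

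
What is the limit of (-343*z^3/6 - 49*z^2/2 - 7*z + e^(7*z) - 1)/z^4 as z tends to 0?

Direct substitution gives 0/0.
Apply L'Hôpital: lim (-343*z^2/2 - 49*z + 7*e^(7*z) - 7)/(4*z^3), still 0/0.
Apply L'Hôpital: lim (-343*z + 49*e^(7*z) - 49)/(12*z^2), still 0/0.
Apply L'Hôpital: lim (343*e^(7*z) - 343)/(24*z), still 0/0.
After 4 applications of L'Hôpital's rule the quotient is (2401*e^(7*z))/(24); substituting z = 0 gives 2401/24.

2401/24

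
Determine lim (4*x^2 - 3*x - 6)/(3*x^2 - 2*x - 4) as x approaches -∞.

4/3

Numerator and denominator both have degree 2.
Dividing every term by x^2, all lower-order terms vanish and the limit is the ratio of leading coefficients, 4/(3) = 4/3.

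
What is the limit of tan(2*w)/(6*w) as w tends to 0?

1/3

Substitution gives 0/0.
Since tan(u)/u → 1 as u → 0, tan(2w)/(2w) → 1 and the limit is 2/6 = 1/3.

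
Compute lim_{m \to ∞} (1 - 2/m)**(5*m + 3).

e^(-10)

Let L be the limit and take ln: ln L = lim (5m + 3)·ln(1 - 2/m) = lim (5m + 3)·(-2/m + O(1/m²)) = -10.
Hence L = e^(-10).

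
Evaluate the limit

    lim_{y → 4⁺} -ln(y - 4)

∞

As y → 4⁺, y - 4 → 0⁺ and ln(y - 4) → −∞.
Multiplying by -1 gives ∞.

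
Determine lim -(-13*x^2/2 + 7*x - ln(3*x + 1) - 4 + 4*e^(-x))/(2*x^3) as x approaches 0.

29/6

Substitution gives 0/0 (the numerator vanishes to order 3).
Expand each term to order x^3: the coefficient of x^3 in 4·e^(-x) is -2/3 and in −ln(1 + 3x) is -9.
Lower-order terms cancel with the polynomial part, so the numerator is (-29/3)·x^3 + o(x^3), and the limit is (-29/3)/(-2) = 29/6.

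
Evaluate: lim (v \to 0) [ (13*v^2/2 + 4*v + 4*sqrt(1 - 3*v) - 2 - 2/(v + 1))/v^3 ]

-19/4

Substitution gives 0/0; apply L'Hôpital's rule 3 times.
After differentiating numerator and denominator 3 times the quotient is (12/(v + 1)^4 - 81/(2*(1 - 3*v)^(5/2)))/(6); at v = 0 this is -19/4.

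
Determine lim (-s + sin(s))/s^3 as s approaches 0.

Direct substitution gives 0/0.
Apply L'Hôpital: lim (cos(s) - 1)/(3*s^2), still 0/0.
Apply L'Hôpital: lim (-sin(s))/(6*s), still 0/0.
After 3 applications of L'Hôpital's rule the quotient is (-cos(s))/(6); substituting s = 0 gives -1/6.

-1/6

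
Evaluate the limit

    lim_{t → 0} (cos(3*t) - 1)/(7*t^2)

-9/14

Direct substitution gives 0/0.
Apply L'Hôpital: lim (-3*sin(3*t))/(14*t), still 0/0.
After 2 applications of L'Hôpital's rule the quotient is (-9*cos(3*t))/(14); substituting t = 0 gives -9/14.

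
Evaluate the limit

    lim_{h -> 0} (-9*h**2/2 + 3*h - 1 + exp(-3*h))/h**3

Direct substitution gives 0/0.
Apply L'Hôpital: lim (-9*h + 3 - 3*e^(-3*h))/(3*h^2), still 0/0.
Apply L'Hôpital: lim (-9 + 9*e^(-3*h))/(6*h), still 0/0.
After 3 applications of L'Hôpital's rule the quotient is (-27*e^(-3*h))/(6); substituting h = 0 gives -9/2.

-9/2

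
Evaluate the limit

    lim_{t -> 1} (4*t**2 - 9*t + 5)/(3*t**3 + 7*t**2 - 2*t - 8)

Direct substitution gives 0/0, so factor. Both numerator and denominator have (t - 1) as a factor.
After cancelling, the expression reduces to (4*t - 5)/(3*t^2 + 10*t + 8).
Substituting t = 1 gives -1/21.

-1/21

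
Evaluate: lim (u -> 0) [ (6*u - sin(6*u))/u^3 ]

Direct substitution gives 0/0.
Apply L'Hôpital: lim (6 - 6*cos(6*u))/(3*u^2), still 0/0.
Apply L'Hôpital: lim (36*sin(6*u))/(6*u), still 0/0.
After 3 applications of L'Hôpital's rule the quotient is (216*cos(6*u))/(6); substituting u = 0 gives 36.

36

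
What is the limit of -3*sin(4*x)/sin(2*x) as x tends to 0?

Substitution gives 0/0.
Divide numerator and denominator by x: sin(4x)/x → 4 and sin(2x)/x → 2, so the limit is -3·4/2 = -6.

-6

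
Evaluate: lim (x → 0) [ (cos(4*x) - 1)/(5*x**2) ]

Direct substitution gives 0/0.
Apply L'Hôpital: lim (-4*sin(4*x))/(10*x), still 0/0.
After 2 applications of L'Hôpital's rule the quotient is (-16*cos(4*x))/(10); substituting x = 0 gives -8/5.

-8/5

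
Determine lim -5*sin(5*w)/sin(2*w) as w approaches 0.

Substitution gives 0/0.
Divide numerator and denominator by w: sin(5w)/w → 5 and sin(2w)/w → 2, so the limit is -5·5/2 = -25/2.

-25/2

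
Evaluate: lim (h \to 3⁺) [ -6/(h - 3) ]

As h → 3⁺, (h - 3) → 0⁺, so (h - 3)^1 → 0⁺ and -6/(h - 3)^1 → -∞.

-∞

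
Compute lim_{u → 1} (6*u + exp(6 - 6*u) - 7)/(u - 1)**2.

18

Direct substitution gives 0/0.
Apply L'Hôpital: lim (6 - 6*e^(6 - 6*u))/(2*u - 2), still 0/0.
After 2 applications of L'Hôpital's rule the quotient is (36*e^(6 - 6*u))/(2); substituting u = 1 gives 18.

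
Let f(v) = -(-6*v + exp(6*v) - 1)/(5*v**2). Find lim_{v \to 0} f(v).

Direct substitution gives 0/0.
Apply L'Hôpital: lim (6*e^(6*v) - 6)/(-10*v), still 0/0.
After 2 applications of L'Hôpital's rule the quotient is (36*e^(6*v))/(-10); substituting v = 0 gives -18/5.

-18/5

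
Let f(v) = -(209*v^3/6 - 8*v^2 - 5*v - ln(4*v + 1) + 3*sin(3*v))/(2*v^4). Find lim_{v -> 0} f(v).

-32

Substitution gives 0/0; apply L'Hôpital's rule 4 times.
After differentiating numerator and denominator 4 times the quotient is (243*sin(3*v) + 1536/(4*v + 1)^4)/(-48); at v = 0 this is -32.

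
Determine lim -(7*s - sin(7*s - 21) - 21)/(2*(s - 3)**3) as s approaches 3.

Direct substitution gives 0/0.
Apply L'Hôpital: lim (7 - 7*cos(7*s - 21))/(-6*(s - 3)^2), still 0/0.
Apply L'Hôpital: lim (49*sin(7*s - 21))/(36 - 12*s), still 0/0.
After 3 applications of L'Hôpital's rule the quotient is (343*cos(7*s - 21))/(-12); substituting s = 3 gives -343/12.

-343/12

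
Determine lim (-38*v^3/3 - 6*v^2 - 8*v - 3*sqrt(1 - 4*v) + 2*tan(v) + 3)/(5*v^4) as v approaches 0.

Substitution gives 0/0 (the numerator vanishes to order 4).
Expand each term to order v^4: the coefficient of v^4 in 2·tan(v) is 0 and in -3·√(1 - 4v) is 30.
Lower-order terms cancel with the polynomial part, so the numerator is (30)·v^4 + o(v^4), and the limit is (30)/(5) = 6.

6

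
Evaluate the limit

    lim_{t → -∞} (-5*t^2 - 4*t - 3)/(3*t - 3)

The numerator has higher degree (2 > 1); the quotient behaves like (-5/(3))·t^1 for large |t|.
As t → −∞ this diverges to ∞.

∞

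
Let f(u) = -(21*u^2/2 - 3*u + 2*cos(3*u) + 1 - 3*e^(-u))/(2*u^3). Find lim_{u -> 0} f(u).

Substitution gives 0/0; apply L'Hôpital's rule 3 times.
After differentiating numerator and denominator 3 times the quotient is (54*sin(3*u) + 3*e^(-u))/(-12); at u = 0 this is -1/4.

-1/4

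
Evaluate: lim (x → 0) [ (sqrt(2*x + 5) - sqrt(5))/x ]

√(5)/5

Substitution gives 0/0. Multiply numerator and denominator by the conjugate √(5 + 2x) + √5.
The numerator becomes (5 + 2x) − 5 = 2x, so the expression simplifies to 2/(√(5 + 2x) + √5).
Letting x → 0 gives 2/(2√5) = √(5)/5.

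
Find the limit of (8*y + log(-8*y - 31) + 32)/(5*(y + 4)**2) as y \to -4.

Direct substitution gives 0/0.
Apply L'Hôpital: lim (8 - 8/(-8*y - 31))/(10*y + 40), still 0/0.
After 2 applications of L'Hôpital's rule the quotient is (-64/(-8*y - 31)^2)/(10); substituting y = -4 gives -32/5.

-32/5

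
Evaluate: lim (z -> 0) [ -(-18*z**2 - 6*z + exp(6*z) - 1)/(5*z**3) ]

Direct substitution gives 0/0.
Apply L'Hôpital: lim (-36*z + 6*e^(6*z) - 6)/(-15*z^2), still 0/0.
Apply L'Hôpital: lim (36*e^(6*z) - 36)/(-30*z), still 0/0.
After 3 applications of L'Hôpital's rule the quotient is (216*e^(6*z))/(-30); substituting z = 0 gives -36/5.

-36/5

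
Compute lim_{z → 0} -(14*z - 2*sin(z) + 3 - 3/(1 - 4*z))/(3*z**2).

16

Substitution gives 0/0 (the numerator vanishes to order 2).
Expand each term to order z^2: the coefficient of z^2 in -2·sin(z) is 0 and in -3·1/(1 - 4z) is -48.
Lower-order terms cancel with the polynomial part, so the numerator is (-48)·z^2 + o(z^2), and the limit is (-48)/(-3) = 16.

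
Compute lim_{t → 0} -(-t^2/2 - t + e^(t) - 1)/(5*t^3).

Direct substitution gives 0/0.
Apply L'Hôpital: lim (-t + e^(t) - 1)/(-15*t^2), still 0/0.
Apply L'Hôpital: lim (e^(t) - 1)/(-30*t), still 0/0.
After 3 applications of L'Hôpital's rule the quotient is (e^(t))/(-30); substituting t = 0 gives -1/30.

-1/30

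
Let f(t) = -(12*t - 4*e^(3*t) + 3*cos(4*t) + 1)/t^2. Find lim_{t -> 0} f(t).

42

Substitution gives 0/0 (the numerator vanishes to order 2).
Expand each term to order t^2: the coefficient of t^2 in -4·e^(3t) is -18 and in 3·cos(4t) is -24.
Lower-order terms cancel with the polynomial part, so the numerator is (-42)·t^2 + o(t^2), and the limit is (-42)/(-1) = 42.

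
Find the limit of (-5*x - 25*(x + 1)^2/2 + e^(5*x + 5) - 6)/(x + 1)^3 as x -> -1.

Direct substitution gives 0/0.
Apply L'Hôpital: lim (-25*x + 5*e^(5*x + 5) - 30)/(3*(x + 1)^2), still 0/0.
Apply L'Hôpital: lim (25*e^(5*x + 5) - 25)/(6*x + 6), still 0/0.
After 3 applications of L'Hôpital's rule the quotient is (125*e^(5*x + 5))/(6); substituting x = -1 gives 125/6.

125/6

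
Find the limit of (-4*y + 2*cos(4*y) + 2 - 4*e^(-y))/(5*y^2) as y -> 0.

-18/5

Substitution gives 0/0; apply L'Hôpital's rule 2 times.
After differentiating numerator and denominator 2 times the quotient is (-32*cos(4*y) - 4*e^(-y))/(10); at y = 0 this is -18/5.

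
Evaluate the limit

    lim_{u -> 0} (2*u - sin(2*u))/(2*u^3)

2/3

Direct substitution gives 0/0.
Apply L'Hôpital: lim (2 - 2*cos(2*u))/(6*u^2), still 0/0.
Apply L'Hôpital: lim (4*sin(2*u))/(12*u), still 0/0.
After 3 applications of L'Hôpital's rule the quotient is (8*cos(2*u))/(12); substituting u = 0 gives 2/3.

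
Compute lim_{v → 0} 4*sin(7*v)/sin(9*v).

Substitution gives 0/0.
Divide numerator and denominator by v: sin(7v)/v → 7 and sin(9v)/v → 9, so the limit is 4·7/9 = 28/9.

28/9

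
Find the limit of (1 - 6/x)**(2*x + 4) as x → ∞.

e^(-12)

Write it as [(1 - 6/x)^x]^(2) · (1 - 6/x)^(4). The bracketed term tends to e^(-6) and the second factor to 1, so the limit is e^(-12).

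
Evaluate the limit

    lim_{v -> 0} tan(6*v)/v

6

Substitution gives 0/0.
Since tan(u)/u → 1 as u → 0, tan(6v)/(6v) → 1 and the limit is 6.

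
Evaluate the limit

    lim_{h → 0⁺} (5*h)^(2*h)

1

Base → 0⁺ and exponent → 0⁺: a 0^0 form.
Take logs: 2h·ln(5h). This is 0·(−∞); rewriting as ln(5h)/(1/(2h)) and applying L'Hôpital gives 0.
Hence the limit is e^0 = 1.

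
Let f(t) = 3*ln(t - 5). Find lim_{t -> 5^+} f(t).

-∞

As t → 5⁺, t - 5 → 0⁺ and ln(t - 5) → −∞.
Multiplying by 3 gives -∞.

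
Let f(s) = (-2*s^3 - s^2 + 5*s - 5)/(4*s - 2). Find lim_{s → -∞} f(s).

The numerator has higher degree (3 > 1); the quotient behaves like (-2/(4))·s^2 for large |s|.
As s → −∞ this diverges to -∞.

-∞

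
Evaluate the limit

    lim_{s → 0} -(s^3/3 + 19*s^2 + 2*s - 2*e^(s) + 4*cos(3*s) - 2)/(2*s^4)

-161/24

Substitution gives 0/0; apply L'Hôpital's rule 4 times.
After differentiating numerator and denominator 4 times the quotient is (-2*e^(s) + 324*cos(3*s))/(-48); at s = 0 this is -161/24.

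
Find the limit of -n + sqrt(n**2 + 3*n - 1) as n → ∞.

This has the form ∞ − ∞. Multiply and divide by the conjugate √(n^2 + 3*n - 1) + n.
That gives (3n - 1) / (√(n^2 + 3*n - 1) + n).
Divide numerator and denominator by n: the limit is 3/(2·1) = 3/2.

3/2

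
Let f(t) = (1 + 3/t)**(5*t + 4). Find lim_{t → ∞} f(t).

e^(15)

The base → 1 and the exponent → ∞: a 1^∞ form.
Take logarithms: (5t + 4)·ln(1 + 3/t). Since ln(1+u) ~ u for small u, this behaves like (5t)·(3/t) → 15.
So the limit is e^(15).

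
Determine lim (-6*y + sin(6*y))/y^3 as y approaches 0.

-36

Direct substitution gives 0/0.
Apply L'Hôpital: lim (6*cos(6*y) - 6)/(3*y^2), still 0/0.
Apply L'Hôpital: lim (-36*sin(6*y))/(6*y), still 0/0.
After 3 applications of L'Hôpital's rule the quotient is (-216*cos(6*y))/(6); substituting y = 0 gives -36.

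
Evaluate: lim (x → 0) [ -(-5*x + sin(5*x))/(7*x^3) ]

125/42

Direct substitution gives 0/0.
Apply L'Hôpital: lim (5*cos(5*x) - 5)/(-21*x^2), still 0/0.
Apply L'Hôpital: lim (-25*sin(5*x))/(-42*x), still 0/0.
After 3 applications of L'Hôpital's rule the quotient is (-125*cos(5*x))/(-42); substituting x = 0 gives 125/42.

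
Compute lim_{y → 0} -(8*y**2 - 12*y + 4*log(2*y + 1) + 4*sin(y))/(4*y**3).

Substitution gives 0/0 (the numerator vanishes to order 3).
Expand each term to order y^3: the coefficient of y^3 in 4·ln(1 + 2y) is 32/3 and in 4·sin(y) is -2/3.
Lower-order terms cancel with the polynomial part, so the numerator is (10)·y^3 + o(y^3), and the limit is (10)/(-4) = -5/2.

-5/2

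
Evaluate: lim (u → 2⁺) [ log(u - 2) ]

As u → 2⁺, u - 2 → 0⁺ and ln(u - 2) → −∞.
Multiplying by 1 gives -∞.

-∞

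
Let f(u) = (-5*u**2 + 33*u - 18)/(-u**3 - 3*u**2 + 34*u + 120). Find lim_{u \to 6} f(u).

27/110

At u = 6 both the top and bottom vanish — a removable singularity. Factoring out (u - 6) from each leaves (3 - 5*u)/(-u^2 - 9*u - 20), which at u = 6 equals 27/110.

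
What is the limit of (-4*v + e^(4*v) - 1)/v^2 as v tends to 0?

8

Direct substitution gives 0/0.
Apply L'Hôpital: lim (4*e^(4*v) - 4)/(2*v), still 0/0.
After 2 applications of L'Hôpital's rule the quotient is (16*e^(4*v))/(2); substituting v = 0 gives 8.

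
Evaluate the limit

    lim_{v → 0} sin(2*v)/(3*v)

Substitution gives 0/0.
Write it as (2/3)·sin(2v)/(2v); since sin(u)/u → 1, the limit is 2/3.

2/3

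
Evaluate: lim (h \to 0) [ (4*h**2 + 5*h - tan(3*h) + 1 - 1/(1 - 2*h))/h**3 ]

Substitution gives 0/0; apply L'Hôpital's rule 3 times.
After differentiating numerator and denominator 3 times the quotient is (6*(36*(2*h - 1)^4*(cos(6*h) - 2)/(cos(6*h) + 1)^2 - 8)/(2*h - 1)^4)/(6); at h = 0 this is -17.

-17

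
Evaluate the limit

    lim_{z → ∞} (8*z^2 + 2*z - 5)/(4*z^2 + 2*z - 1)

2

Numerator and denominator both have degree 2.
Dividing every term by z^2, all lower-order terms vanish and the limit is the ratio of leading coefficients, 8/(4) = 2.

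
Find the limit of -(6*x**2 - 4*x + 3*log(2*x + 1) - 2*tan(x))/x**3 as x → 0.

Substitution gives 0/0; apply L'Hôpital's rule 3 times.
After differentiating numerator and denominator 3 times the quotient is (8/cos(x)^2 - 12/cos(x)^4 + 48/(2*x + 1)^3)/(-6); at x = 0 this is -22/3.

-22/3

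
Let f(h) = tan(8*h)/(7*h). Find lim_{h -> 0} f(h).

Substitution gives 0/0.
Since tan(u)/u → 1 as u → 0, tan(8h)/(8h) → 1 and the limit is 8/7.

8/7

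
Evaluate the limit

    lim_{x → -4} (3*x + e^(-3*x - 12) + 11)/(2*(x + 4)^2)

Direct substitution gives 0/0.
Apply L'Hôpital: lim (3 - 3*e^(-3*x - 12))/(4*x + 16), still 0/0.
After 2 applications of L'Hôpital's rule the quotient is (9*e^(-3*x - 12))/(4); substituting x = -4 gives 9/4.

9/4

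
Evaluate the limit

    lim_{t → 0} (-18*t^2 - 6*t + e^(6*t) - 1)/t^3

Direct substitution gives 0/0.
Apply L'Hôpital: lim (-36*t + 6*e^(6*t) - 6)/(3*t^2), still 0/0.
Apply L'Hôpital: lim (36*e^(6*t) - 36)/(6*t), still 0/0.
After 3 applications of L'Hôpital's rule the quotient is (216*e^(6*t))/(6); substituting t = 0 gives 36.

36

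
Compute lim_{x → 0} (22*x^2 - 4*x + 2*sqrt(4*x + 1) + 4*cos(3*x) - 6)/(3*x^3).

8/3

Substitution gives 0/0 (the numerator vanishes to order 3).
Expand each term to order x^3: the coefficient of x^3 in 2·√(1 + 4x) is 8 and in 4·cos(3x) is 0.
Lower-order terms cancel with the polynomial part, so the numerator is (8)·x^3 + o(x^3), and the limit is (8)/(3) = 8/3.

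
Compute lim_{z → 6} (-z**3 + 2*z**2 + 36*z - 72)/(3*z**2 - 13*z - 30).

-48/23

Since z = 6 makes numerator and denominator zero, (z - 6) divides both.
Cancelling it gives (-z^2 - 4*z + 12)/(3*z + 5); now plug in z = 6 to get -48/23.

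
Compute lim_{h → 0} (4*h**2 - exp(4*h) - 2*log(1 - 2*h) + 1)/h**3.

-16/3

Substitution gives 0/0 (the numerator vanishes to order 3).
Expand each term to order h^3: the coefficient of h^3 in −e^(4h) is -32/3 and in -2·ln(1 - 2h) is 16/3.
Lower-order terms cancel with the polynomial part, so the numerator is (-16/3)·h^3 + o(h^3), and the limit is (-16/3)/(1) = -16/3.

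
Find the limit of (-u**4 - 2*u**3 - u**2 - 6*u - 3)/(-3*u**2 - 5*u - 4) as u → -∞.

∞

The numerator has higher degree (4 > 2); the quotient behaves like (-1/(-3))·u^2 for large |u|.
As u → −∞ this diverges to ∞.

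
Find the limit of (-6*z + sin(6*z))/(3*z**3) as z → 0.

Direct substitution gives 0/0.
Apply L'Hôpital: lim (6*cos(6*z) - 6)/(9*z^2), still 0/0.
Apply L'Hôpital: lim (-36*sin(6*z))/(18*z), still 0/0.
After 3 applications of L'Hôpital's rule the quotient is (-216*cos(6*z))/(18); substituting z = 0 gives -12.

-12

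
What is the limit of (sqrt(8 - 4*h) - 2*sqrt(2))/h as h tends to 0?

A 0/0 form; rationalise with √(8 - 4h) + √8. This collapses the numerator to -4h, leaving -4/(√(8 - 4h) + √8) → -4/(2√8) = -√(2)/2.

-√(2)/2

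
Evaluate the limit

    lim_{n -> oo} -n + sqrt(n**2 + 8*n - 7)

An ∞ − ∞ form. Rationalising with the conjugate, the difference becomes (8n - 7) / (√(n^2 + 8*n - 7) + n).
For large n the denominator behaves like 2·n, so the quotient tends to 8/2 = 4.

4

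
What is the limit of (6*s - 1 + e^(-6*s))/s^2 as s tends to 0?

18

Direct substitution gives 0/0.
Apply L'Hôpital: lim (6 - 6*e^(-6*s))/(2*s), still 0/0.
After 2 applications of L'Hôpital's rule the quotient is (36*e^(-6*s))/(2); substituting s = 0 gives 18.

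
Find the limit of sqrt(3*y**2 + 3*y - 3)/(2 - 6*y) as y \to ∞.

-√(3)/6

For large |y|, √(3*y^2 + 3*y - 3) ≈ √3·|y| and the denominator ≈ -6y.
Since y → +∞, |y| = y, giving √3/(-6) = -√(3)/6.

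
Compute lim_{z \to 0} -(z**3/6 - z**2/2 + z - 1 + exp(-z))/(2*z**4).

-1/48

Direct substitution gives 0/0.
Apply L'Hôpital: lim (z^2/2 - z + 1 - e^(-z))/(-8*z^3), still 0/0.
Apply L'Hôpital: lim (z - 1 + e^(-z))/(-24*z^2), still 0/0.
Apply L'Hôpital: lim (1 - e^(-z))/(-48*z), still 0/0.
After 4 applications of L'Hôpital's rule the quotient is (e^(-z))/(-48); substituting z = 0 gives -1/48.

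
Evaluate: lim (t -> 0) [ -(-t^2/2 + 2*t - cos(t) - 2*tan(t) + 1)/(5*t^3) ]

Substitution gives 0/0 (the numerator vanishes to order 3).
Expand each term to order t^3: the coefficient of t^3 in -2·tan(t) is -2/3 and in −cos(t) is 0.
Lower-order terms cancel with the polynomial part, so the numerator is (-2/3)·t^3 + o(t^3), and the limit is (-2/3)/(-5) = 2/15.

2/15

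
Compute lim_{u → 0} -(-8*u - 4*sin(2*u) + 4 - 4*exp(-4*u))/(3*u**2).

32/3

Substitution gives 0/0 (the numerator vanishes to order 2).
Expand each term to order u^2: the coefficient of u^2 in -4·sin(2u) is 0 and in -4·e^(-4u) is -32.
Lower-order terms cancel with the polynomial part, so the numerator is (-32)·u^2 + o(u^2), and the limit is (-32)/(-3) = 32/3.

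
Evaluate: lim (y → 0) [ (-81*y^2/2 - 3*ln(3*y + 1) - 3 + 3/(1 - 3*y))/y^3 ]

Substitution gives 0/0 (the numerator vanishes to order 3).
Expand each term to order y^3: the coefficient of y^3 in 3·1/(1 - 3y) is 81 and in -3·ln(1 + 3y) is -27.
Lower-order terms cancel with the polynomial part, so the numerator is (54)·y^3 + o(y^3), and the limit is (54)/(1) = 54.

54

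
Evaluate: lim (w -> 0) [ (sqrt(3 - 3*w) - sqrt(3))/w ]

-√(3)/2

Substitution gives 0/0. Multiply numerator and denominator by the conjugate √(3 - 3w) + √3.
The numerator becomes (3 - 3w) − 3 = -3w, so the expression simplifies to -3/(√(3 - 3w) + √3).
Letting w → 0 gives -3/(2√3) = -√(3)/2.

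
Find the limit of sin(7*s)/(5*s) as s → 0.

7/5

Substitution gives 0/0.
Write it as (7/5)·sin(7s)/(7s); since sin(u)/u → 1, the limit is 7/5.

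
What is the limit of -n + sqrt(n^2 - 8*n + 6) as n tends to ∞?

-4

An ∞ − ∞ form. Rationalising with the conjugate, the difference becomes (-8n + 6) / (√(n^2 - 8*n + 6) + n).
For large n the denominator behaves like 2·n, so the quotient tends to -8/2 = -4.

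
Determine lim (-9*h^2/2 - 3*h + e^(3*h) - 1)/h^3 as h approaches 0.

Direct substitution gives 0/0.
Apply L'Hôpital: lim (-9*h + 3*e^(3*h) - 3)/(3*h^2), still 0/0.
Apply L'Hôpital: lim (9*e^(3*h) - 9)/(6*h), still 0/0.
After 3 applications of L'Hôpital's rule the quotient is (27*e^(3*h))/(6); substituting h = 0 gives 9/2.

9/2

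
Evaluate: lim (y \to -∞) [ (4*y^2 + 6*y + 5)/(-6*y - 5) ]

The numerator has higher degree (2 > 1); the quotient behaves like (4/(-6))·y^1 for large |y|.
As y → −∞ this diverges to ∞.

∞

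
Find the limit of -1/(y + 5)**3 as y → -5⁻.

As y → -5⁻, (y + 5) → 0⁻, so (y + 5)^3 → 0⁻ and -1/(y + 5)^3 → ∞.

∞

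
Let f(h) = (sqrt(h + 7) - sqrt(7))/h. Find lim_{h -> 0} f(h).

√(7)/14

Substitution gives 0/0. Multiply numerator and denominator by the conjugate √(7 + h) + √7.
The numerator becomes (7 + h) − 7 = h, so the expression simplifies to 1/(√(7 + h) + √7).
Letting h → 0 gives 1/(2√7) = √(7)/14.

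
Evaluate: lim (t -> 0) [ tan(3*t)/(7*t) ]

3/7

Substitution gives 0/0.
Since tan(u)/u → 1 as u → 0, tan(3t)/(3t) → 1 and the limit is 3/7.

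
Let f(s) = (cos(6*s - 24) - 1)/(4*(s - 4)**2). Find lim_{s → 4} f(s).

Direct substitution gives 0/0.
Apply L'Hôpital: lim (-6*sin(6*s - 24))/(8*s - 32), still 0/0.
After 2 applications of L'Hôpital's rule the quotient is (-36*cos(6*s - 24))/(8); substituting s = 4 gives -9/2.

-9/2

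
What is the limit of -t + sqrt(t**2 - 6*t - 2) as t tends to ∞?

An ∞ − ∞ form. Rationalising with the conjugate, the difference becomes (-6t - 2) / (√(t^2 - 6*t - 2) + t).
For large t the denominator behaves like 2·t, so the quotient tends to -6/2 = -3.

-3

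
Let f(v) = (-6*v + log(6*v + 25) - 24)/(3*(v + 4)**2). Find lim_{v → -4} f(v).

Direct substitution gives 0/0.
Apply L'Hôpital: lim (-6 + 6/(6*v + 25))/(6*v + 24), still 0/0.
After 2 applications of L'Hôpital's rule the quotient is (-36/(6*v + 25)^2)/(6); substituting v = -4 gives -6.

-6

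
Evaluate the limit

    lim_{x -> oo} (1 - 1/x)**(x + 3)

Write it as [(1 - 1/x)^x]^(1) · (1 - 1/x)^(3). The bracketed term tends to e^(-1) and the second factor to 1, so the limit is e^(-1).

e^(-1)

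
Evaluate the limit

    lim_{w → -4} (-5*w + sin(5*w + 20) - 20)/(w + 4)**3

Direct substitution gives 0/0.
Apply L'Hôpital: lim (5*cos(5*w + 20) - 5)/(3*(w + 4)^2), still 0/0.
Apply L'Hôpital: lim (-25*sin(5*w + 20))/(6*w + 24), still 0/0.
After 3 applications of L'Hôpital's rule the quotient is (-125*cos(5*w + 20))/(6); substituting w = -4 gives -125/6.

-125/6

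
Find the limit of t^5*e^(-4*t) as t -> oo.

Write as t^5/e^{4t}, an ∞/∞ form.
Exponential growth dominates any polynomial, so repeated L'Hôpital (or the standard result) gives 0.

0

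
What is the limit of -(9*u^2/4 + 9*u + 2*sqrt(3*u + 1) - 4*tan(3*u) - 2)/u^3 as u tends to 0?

261/8

Substitution gives 0/0; apply L'Hôpital's rule 3 times.
After differentiating numerator and denominator 3 times the quotient is (27*(128*(3*u + 1)^(5/2)*(cos(6*u) - 2)/(cos(6*u) + 1)^2 + 3)/(4*(3*u + 1)^(5/2)))/(-6); at u = 0 this is 261/8.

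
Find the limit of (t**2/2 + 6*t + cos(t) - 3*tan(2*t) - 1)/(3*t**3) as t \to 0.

-8/3

Substitution gives 0/0; apply L'Hôpital's rule 3 times.
After differentiating numerator and denominator 3 times the quotient is (sin(t) - 144*tan(2*t)^4 - 192*tan(2*t)^2 - 48)/(18); at t = 0 this is -8/3.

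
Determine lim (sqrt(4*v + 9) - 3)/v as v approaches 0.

2/3

A 0/0 form; rationalise with √(9 + 4v) + √9. This collapses the numerator to 4v, leaving 4/(√(9 + 4v) + √9) → 4/(2√9) = 2/3.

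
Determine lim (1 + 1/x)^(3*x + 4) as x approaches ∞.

The base → 1 and the exponent → ∞: a 1^∞ form.
Take logarithms: (3x + 4)·ln(1 + 1/x). Since ln(1+u) ~ u for small u, this behaves like (3x)·(1/x) → 3.
So the limit is e^(3).

e^(3)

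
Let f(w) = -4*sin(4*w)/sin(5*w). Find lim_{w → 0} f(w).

Substitution gives 0/0.
Divide numerator and denominator by w: sin(4w)/w → 4 and sin(5w)/w → 5, so the limit is -4·4/5 = -16/5.

-16/5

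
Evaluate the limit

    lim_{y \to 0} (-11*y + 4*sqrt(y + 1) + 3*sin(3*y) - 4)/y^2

Substitution gives 0/0 (the numerator vanishes to order 2).
Expand each term to order y^2: the coefficient of y^2 in 3·sin(3y) is 0 and in 4·√(1 + y) is -1/2.
Lower-order terms cancel with the polynomial part, so the numerator is (-1/2)·y^2 + o(y^2), and the limit is (-1/2)/(1) = -1/2.

-1/2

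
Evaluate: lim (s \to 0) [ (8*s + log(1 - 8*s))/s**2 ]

-32

Direct substitution gives 0/0.
Apply L'Hôpital: lim (8 - 8/(1 - 8*s))/(2*s), still 0/0.
After 2 applications of L'Hôpital's rule the quotient is (-64/(1 - 8*s)^2)/(2); substituting s = 0 gives -32.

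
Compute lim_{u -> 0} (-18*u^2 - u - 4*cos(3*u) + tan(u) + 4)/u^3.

1/3

Substitution gives 0/0; apply L'Hôpital's rule 3 times.
After differentiating numerator and denominator 3 times the quotient is (-108*sin(3*u) + 6*tan(u)^4 + 8*tan(u)^2 + 2)/(6); at u = 0 this is 1/3.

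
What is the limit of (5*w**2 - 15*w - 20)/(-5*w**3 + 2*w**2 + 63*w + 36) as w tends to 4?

Direct substitution gives 0/0, so factor. Both numerator and denominator have (w - 4) as a factor.
After cancelling, the expression reduces to (5*w + 5)/(-5*w^2 - 18*w - 9).
Substituting w = 4 gives -25/161.

-25/161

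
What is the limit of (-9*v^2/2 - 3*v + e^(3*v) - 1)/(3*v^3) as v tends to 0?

3/2

Direct substitution gives 0/0.
Apply L'Hôpital: lim (-9*v + 3*e^(3*v) - 3)/(9*v^2), still 0/0.
Apply L'Hôpital: lim (9*e^(3*v) - 9)/(18*v), still 0/0.
After 3 applications of L'Hôpital's rule the quotient is (27*e^(3*v))/(18); substituting v = 0 gives 3/2.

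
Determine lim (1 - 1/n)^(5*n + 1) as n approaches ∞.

The base → 1 and the exponent → ∞: a 1^∞ form.
Take logarithms: (5n + 1)·ln(1 - 1/n). Since ln(1+u) ~ u for small u, this behaves like (5n)·(-1/n) → -5.
So the limit is e^(-5).

e^(-5)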